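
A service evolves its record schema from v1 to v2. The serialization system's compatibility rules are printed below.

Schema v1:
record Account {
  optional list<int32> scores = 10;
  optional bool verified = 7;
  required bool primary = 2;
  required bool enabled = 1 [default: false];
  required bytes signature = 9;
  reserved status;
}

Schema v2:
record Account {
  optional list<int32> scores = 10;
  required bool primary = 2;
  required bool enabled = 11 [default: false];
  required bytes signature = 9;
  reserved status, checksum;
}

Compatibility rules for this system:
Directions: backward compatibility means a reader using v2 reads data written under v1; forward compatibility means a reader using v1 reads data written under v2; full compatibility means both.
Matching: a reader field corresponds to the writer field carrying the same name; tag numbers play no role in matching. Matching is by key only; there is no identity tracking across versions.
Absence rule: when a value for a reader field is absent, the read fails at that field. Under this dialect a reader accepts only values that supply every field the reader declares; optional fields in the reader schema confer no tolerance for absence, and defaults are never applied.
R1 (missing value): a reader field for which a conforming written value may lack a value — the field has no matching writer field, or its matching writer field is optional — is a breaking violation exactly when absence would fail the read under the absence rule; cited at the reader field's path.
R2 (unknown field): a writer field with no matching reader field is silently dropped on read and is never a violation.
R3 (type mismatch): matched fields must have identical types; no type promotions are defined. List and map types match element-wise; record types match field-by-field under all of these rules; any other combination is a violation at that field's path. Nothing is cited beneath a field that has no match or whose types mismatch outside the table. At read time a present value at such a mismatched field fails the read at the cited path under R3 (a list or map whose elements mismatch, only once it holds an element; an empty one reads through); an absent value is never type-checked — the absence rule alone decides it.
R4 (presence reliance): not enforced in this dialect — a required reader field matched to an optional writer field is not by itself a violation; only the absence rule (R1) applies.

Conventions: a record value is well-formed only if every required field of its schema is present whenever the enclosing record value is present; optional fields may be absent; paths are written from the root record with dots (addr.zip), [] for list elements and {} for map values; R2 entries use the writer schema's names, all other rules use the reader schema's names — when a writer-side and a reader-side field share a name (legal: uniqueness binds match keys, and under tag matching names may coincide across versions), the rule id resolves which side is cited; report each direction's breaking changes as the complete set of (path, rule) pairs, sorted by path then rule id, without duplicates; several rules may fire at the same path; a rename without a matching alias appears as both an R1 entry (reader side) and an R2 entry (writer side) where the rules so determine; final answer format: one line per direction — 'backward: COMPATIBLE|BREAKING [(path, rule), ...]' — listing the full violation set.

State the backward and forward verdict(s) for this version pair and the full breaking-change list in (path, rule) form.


backward: BREAKING [(scores, R1)]; forward: BREAKING [(scores, R1), (verified, R1)]

the writer's type comes first in each Account pair
backward pass over Account, reader schema v2, writer schema v1:
  scores: paired with writer scores (list<int32> -> list<int32>; writer optional)
  primary: paired with writer primary (bool -> bool; writer required)
  enabled: paired with writer enabled (bool -> bool; writer required)
  signature: paired with writer signature (bytes -> bytes; writer required)
  verified (writer side), unknown to reader
  R1 fires at scores
  => backward: BREAKING (1)
forward pass over Account, reader schema v1, writer schema v2:
  scores: paired with writer scores (list<int32> -> list<int32>; writer optional)
  no writer field matches reader verified
  primary: paired with writer primary (bool -> bool; writer required)
  enabled: paired with writer enabled (bool -> bool; writer required)
  signature: paired with writer signature (bytes -> bytes; writer required)
  R1 fires at scores
  R1 fires at verified
  => forward: BREAKING (2)


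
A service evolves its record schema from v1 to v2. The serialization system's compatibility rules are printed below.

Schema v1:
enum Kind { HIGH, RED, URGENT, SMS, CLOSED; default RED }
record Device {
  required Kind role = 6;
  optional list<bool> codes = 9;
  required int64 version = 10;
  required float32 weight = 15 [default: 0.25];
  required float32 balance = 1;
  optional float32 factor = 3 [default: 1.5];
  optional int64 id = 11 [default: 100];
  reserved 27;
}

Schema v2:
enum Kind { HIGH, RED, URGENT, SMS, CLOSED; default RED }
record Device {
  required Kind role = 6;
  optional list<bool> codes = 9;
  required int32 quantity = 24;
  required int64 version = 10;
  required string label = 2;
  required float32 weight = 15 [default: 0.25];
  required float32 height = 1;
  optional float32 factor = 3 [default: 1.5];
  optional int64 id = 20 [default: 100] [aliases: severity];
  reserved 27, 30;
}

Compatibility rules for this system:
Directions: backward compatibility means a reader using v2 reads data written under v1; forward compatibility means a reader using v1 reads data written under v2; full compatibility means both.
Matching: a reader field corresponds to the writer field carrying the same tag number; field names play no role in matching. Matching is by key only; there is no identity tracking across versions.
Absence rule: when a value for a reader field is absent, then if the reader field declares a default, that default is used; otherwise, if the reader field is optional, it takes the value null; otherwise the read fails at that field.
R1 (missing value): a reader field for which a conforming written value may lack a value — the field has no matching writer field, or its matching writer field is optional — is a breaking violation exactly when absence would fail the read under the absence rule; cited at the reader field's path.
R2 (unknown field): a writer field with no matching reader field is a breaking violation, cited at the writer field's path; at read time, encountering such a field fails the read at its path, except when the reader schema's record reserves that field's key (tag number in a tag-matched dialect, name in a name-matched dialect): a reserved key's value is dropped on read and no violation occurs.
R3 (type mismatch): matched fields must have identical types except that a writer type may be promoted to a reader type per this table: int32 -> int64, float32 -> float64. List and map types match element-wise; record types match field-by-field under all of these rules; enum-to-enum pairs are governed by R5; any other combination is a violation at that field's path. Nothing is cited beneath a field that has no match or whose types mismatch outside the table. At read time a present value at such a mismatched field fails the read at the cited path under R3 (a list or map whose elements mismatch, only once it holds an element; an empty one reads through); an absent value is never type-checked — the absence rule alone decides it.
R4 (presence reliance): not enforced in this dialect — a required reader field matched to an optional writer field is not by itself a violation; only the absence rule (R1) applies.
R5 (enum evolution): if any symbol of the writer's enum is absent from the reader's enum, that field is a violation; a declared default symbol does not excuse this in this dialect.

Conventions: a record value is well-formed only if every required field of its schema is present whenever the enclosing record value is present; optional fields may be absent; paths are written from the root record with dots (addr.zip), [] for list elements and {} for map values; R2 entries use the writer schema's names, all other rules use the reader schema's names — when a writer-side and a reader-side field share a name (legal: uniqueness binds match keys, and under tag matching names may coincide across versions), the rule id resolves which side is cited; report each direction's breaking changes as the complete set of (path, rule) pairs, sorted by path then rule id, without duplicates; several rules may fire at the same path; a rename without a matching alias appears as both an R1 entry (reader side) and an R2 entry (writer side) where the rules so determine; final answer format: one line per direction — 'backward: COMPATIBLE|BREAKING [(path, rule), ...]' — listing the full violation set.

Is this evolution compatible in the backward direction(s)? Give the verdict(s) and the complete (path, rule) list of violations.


backward: BREAKING [(id, R2), (label, R1), (quantity, R1)]

each type pair in Device: writer, then reader
backward pass over Device, reader schema v2, writer schema v1:
  role <- role (Kind -> Kind, writer required)
  codes <- codes (list<bool> -> list<bool>, writer optional)
  quantity: no writer match
  version <- version (int64 -> int64, writer required)
  label: no writer match
  weight <- weight (float32 -> float32, writer required)
  height <- balance (float32 -> float32, writer required)
  factor <- factor (float32 -> float32, writer optional)
  id: no writer match
  leftover writer field: id
  breaking: (id, R2)
  breaking: (label, R1)
  breaking: (quantity, R1)
  => 3 violation(s): backward is BREAKING for Device
remaining Device differences; none change what is asked:
  renamed field balance to height in record Device -> triggers nothing under Device's printed rules — same verdict


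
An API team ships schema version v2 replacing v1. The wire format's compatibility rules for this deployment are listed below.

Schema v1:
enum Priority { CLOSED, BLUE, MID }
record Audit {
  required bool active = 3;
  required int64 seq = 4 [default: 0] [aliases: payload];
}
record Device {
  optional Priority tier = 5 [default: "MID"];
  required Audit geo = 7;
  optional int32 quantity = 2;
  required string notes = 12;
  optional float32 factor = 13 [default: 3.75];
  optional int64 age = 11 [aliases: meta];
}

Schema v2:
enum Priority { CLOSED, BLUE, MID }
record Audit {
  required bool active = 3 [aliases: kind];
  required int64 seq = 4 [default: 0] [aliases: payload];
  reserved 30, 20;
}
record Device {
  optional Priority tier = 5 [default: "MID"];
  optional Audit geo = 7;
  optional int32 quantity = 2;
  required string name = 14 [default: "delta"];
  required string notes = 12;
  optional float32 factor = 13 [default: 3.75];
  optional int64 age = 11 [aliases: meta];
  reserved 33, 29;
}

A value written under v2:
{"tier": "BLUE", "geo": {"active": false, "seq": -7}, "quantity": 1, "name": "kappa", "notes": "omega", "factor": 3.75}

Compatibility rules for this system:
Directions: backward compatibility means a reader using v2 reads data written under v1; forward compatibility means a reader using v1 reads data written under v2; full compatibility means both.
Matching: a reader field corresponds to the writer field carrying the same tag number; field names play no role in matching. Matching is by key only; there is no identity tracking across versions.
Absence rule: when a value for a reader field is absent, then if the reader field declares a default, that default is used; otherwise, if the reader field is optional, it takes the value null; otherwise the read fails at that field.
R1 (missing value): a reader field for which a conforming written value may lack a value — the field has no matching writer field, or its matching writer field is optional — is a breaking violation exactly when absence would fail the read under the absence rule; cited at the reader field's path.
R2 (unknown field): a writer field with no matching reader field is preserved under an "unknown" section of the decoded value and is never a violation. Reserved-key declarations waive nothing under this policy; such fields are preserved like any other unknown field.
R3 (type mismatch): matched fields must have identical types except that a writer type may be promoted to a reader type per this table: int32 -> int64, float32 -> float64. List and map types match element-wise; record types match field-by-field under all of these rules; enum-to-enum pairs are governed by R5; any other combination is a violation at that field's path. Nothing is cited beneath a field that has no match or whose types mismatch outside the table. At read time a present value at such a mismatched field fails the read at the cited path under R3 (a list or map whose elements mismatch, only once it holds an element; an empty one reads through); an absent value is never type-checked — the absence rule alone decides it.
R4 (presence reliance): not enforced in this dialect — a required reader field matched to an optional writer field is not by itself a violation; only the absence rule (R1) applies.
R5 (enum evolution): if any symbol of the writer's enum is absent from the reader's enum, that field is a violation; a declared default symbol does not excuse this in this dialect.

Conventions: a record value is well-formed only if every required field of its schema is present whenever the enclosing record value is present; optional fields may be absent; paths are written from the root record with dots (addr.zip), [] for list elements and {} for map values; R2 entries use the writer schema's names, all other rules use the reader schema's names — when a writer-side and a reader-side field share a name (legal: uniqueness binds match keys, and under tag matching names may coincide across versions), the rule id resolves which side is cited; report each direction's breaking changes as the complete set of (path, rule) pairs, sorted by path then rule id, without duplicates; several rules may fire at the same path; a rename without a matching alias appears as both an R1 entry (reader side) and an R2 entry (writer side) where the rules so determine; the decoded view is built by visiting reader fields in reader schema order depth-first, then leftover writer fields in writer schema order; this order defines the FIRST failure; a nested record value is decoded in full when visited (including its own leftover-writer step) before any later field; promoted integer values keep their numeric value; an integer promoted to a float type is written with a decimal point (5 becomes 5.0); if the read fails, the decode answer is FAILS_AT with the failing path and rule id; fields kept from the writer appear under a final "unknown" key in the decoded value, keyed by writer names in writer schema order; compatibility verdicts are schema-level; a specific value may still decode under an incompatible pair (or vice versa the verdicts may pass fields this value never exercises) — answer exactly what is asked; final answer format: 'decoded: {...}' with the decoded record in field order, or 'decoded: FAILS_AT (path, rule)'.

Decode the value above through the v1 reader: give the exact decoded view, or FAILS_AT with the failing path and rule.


arrows below run writer -> reader for Device
decode walk for Device under reader schema v1:
  tier := "BLUE"
  geo.active := false
  geo.seq := -7
  quantity := 1
  notes := "omega"
  factor := 3.75
  age := null (not supplied -> null)
  writer name: kept under "unknown"
  => decoded: {"tier": "BLUE", "geo": {"active": false, "seq": -7}, "quantity": 1, "notes": "omega", "factor": 3.75, "age": null, "unknown": {"name": "kappa"}}
diffs on Device not affecting the asked answer:
  field geo in record Device: required changed to optional -> a verdict-level change on Device — the shown value reads the same

decoded: {"tier": "BLUE", "geo": {"active": false, "seq": -7}, "quantity": 1, "notes": "omega", "factor": 3.75, "age": null, "unknown": {"name": "kappa"}}


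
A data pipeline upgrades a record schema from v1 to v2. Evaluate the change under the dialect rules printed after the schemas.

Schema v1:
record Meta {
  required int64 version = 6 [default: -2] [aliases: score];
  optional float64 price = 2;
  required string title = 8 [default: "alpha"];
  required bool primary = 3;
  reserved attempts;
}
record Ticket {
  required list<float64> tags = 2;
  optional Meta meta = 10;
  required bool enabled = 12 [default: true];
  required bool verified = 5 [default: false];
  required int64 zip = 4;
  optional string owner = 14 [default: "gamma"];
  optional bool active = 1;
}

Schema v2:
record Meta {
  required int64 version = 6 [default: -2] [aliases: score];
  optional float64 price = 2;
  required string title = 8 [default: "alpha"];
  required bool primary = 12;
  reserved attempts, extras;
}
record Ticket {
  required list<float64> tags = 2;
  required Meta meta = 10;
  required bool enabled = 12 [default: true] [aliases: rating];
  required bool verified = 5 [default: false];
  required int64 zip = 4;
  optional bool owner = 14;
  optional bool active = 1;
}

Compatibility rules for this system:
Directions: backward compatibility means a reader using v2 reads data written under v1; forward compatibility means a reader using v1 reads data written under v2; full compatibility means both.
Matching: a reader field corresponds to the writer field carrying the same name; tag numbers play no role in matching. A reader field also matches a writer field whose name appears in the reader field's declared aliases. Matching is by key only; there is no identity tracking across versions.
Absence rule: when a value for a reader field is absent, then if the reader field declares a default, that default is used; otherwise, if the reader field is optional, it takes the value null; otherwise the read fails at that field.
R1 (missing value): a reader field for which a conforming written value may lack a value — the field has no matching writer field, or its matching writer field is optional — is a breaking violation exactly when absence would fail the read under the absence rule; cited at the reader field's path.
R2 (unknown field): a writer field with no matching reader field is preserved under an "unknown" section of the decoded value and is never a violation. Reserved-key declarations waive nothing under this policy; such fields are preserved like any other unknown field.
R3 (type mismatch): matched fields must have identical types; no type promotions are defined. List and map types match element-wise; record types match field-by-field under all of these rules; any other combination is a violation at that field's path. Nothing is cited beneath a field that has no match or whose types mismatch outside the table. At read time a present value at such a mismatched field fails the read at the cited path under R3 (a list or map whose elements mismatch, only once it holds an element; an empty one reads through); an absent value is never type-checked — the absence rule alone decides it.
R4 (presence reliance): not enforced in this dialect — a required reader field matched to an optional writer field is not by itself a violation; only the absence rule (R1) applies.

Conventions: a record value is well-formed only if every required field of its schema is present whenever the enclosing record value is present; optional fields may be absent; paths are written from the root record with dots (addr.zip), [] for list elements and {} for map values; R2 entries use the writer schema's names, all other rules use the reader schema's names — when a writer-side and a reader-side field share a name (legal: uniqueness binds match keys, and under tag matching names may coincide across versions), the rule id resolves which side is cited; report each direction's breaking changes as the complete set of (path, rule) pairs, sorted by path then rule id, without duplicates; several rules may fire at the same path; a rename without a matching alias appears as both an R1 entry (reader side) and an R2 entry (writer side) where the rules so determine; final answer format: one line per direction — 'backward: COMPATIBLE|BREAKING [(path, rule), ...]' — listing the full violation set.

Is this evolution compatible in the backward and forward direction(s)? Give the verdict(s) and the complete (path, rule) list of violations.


arrows below run writer -> reader for Ticket
backward pass over Ticket, reader schema v2, writer schema v1:
  tags: list<float64> -> list<float64>, writer required; from tags
  meta: Meta -> Meta, writer optional; from meta
  enabled: bool -> bool, writer required; from enabled
  verified: bool -> bool, writer required; from verified
  zip: int64 -> int64, writer required; from zip
  owner: string -> bool, writer optional; from owner
  active: bool -> bool, writer optional; from active
  meta.version: int64 -> int64, writer required; from meta.version
  meta.price: float64 -> float64, writer optional; from meta.price
  meta.title: string -> string, writer required; from meta.title
  meta.primary: bool -> bool, writer required; from meta.primary
  breaking: (meta, R1)
  breaking: (owner, R3)
  backward on Ticket therefore BREAKING (2)
forward pass over Ticket, reader schema v1, writer schema v2:
  tags: list<float64> -> list<float64>, writer required; from tags
  meta: Meta -> Meta, writer required; from meta
  enabled: bool -> bool, writer required; from enabled
  verified: bool -> bool, writer required; from verified
  zip: int64 -> int64, writer required; from zip
  owner: bool -> string, writer optional; from owner
  active: bool -> bool, writer optional; from active
  meta.version: int64 -> int64, writer required; from meta.version
  meta.price: float64 -> float64, writer optional; from meta.price
  meta.title: string -> string, writer required; from meta.title
  meta.primary: bool -> bool, writer required; from meta.primary
  breaking: (owner, R3)
  forward on Ticket therefore BREAKING (1)

backward: BREAKING [(meta, R1), (owner, R3)]; forward: BREAKING [(owner, R3)]


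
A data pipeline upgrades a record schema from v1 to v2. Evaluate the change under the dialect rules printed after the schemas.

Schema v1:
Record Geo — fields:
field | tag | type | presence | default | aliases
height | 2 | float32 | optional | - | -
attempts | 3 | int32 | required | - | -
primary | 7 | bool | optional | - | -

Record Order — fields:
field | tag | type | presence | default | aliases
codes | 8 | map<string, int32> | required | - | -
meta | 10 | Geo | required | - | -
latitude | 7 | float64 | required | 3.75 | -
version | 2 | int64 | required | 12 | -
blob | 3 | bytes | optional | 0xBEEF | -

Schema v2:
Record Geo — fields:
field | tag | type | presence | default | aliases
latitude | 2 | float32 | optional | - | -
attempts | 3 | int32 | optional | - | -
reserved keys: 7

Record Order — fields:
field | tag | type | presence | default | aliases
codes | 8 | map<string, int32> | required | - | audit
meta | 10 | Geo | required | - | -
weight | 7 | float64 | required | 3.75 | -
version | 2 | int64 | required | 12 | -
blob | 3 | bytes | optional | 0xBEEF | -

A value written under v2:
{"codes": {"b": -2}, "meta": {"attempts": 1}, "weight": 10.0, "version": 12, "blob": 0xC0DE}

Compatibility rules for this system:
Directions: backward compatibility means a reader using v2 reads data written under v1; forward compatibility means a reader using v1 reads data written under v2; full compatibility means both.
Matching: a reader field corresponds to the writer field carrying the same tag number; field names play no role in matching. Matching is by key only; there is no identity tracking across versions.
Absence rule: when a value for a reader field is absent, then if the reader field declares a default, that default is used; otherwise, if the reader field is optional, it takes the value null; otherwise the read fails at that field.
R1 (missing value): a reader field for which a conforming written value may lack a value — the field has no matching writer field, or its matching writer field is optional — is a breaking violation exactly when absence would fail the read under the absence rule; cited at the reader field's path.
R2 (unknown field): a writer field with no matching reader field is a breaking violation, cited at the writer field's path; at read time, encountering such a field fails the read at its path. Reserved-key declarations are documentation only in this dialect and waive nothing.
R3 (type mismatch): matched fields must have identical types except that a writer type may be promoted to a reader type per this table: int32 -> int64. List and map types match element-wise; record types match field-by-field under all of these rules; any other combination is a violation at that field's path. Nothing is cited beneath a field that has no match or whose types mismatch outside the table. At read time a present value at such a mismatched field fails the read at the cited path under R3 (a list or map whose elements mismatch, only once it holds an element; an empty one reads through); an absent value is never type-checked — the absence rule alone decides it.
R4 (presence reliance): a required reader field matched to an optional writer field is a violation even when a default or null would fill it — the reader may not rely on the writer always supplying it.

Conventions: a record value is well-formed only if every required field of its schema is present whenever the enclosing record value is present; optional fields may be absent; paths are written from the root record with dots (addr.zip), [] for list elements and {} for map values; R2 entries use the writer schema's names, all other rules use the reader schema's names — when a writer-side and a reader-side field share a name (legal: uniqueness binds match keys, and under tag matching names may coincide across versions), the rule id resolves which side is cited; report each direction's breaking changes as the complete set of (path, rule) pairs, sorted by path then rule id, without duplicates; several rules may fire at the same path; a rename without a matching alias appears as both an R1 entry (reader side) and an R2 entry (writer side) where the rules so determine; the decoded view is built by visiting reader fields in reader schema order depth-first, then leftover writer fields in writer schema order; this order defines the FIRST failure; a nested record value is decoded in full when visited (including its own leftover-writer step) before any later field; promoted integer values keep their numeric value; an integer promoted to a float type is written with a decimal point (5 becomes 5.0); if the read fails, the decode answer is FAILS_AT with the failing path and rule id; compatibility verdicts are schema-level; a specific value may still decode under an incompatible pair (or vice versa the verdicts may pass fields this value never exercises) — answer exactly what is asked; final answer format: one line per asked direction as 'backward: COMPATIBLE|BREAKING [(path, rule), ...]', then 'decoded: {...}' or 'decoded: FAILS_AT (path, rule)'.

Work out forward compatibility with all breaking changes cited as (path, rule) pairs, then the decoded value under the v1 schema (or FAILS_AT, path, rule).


in Order below, arrows point writer -> reader
forward pass over Order, reader schema v1, writer schema v2:
  codes: paired with writer codes (map<string, int32> -> map<string, int32>; writer required)
  meta: paired with writer meta (Geo -> Geo; writer required)
  latitude: paired with writer weight (float64 -> float64; writer required)
  version: paired with writer version (int64 -> int64; writer required)
  blob: paired with writer blob (bytes -> bytes; writer optional)
  meta.height: paired with writer meta.latitude (float32 -> float32; writer optional)
  meta.attempts: paired with writer meta.attempts (int32 -> int32; writer optional)
  meta.primary: no writer-side match
  R1 fires at meta.attempts
  R4 fires at meta.attempts
  => 2 violation(s): forward is BREAKING for Order
migrating the Order value to v1:
  codes := {"b": -2}
  meta.height := null (not supplied -> null)
  meta.attempts := 1
  meta.primary := null (not supplied -> null)
  latitude := 10.0 (from writer weight)
  version := 12
  blob := 0xC0DE
  => decoded: {"codes": {"b": -2}, "meta": {"height": null, "attempts": 1, "primary": null}, "latitude": 10.0, "version": 12, "blob": 0xC0DE}
remaining Order differences; none change what is asked:
  removed field primary from record Geo (its key 7 joins the reserved list) -> fires only in the backward direction of Order, which is not asked here
  renamed field height to latitude in record Geo -> inert for the asked Order verdict: nothing fires
  renamed field latitude to weight in record Order -> inert for the asked Order verdict: nothing fires

forward: BREAKING [(meta.attempts, R1), (meta.attempts, R4)]; decoded: {"codes": {"b": -2}, "meta": {"height": null, "attempts": 1, "primary": null}, "latitude": 10.0, "version": 12, "blob": 0xC0DE}


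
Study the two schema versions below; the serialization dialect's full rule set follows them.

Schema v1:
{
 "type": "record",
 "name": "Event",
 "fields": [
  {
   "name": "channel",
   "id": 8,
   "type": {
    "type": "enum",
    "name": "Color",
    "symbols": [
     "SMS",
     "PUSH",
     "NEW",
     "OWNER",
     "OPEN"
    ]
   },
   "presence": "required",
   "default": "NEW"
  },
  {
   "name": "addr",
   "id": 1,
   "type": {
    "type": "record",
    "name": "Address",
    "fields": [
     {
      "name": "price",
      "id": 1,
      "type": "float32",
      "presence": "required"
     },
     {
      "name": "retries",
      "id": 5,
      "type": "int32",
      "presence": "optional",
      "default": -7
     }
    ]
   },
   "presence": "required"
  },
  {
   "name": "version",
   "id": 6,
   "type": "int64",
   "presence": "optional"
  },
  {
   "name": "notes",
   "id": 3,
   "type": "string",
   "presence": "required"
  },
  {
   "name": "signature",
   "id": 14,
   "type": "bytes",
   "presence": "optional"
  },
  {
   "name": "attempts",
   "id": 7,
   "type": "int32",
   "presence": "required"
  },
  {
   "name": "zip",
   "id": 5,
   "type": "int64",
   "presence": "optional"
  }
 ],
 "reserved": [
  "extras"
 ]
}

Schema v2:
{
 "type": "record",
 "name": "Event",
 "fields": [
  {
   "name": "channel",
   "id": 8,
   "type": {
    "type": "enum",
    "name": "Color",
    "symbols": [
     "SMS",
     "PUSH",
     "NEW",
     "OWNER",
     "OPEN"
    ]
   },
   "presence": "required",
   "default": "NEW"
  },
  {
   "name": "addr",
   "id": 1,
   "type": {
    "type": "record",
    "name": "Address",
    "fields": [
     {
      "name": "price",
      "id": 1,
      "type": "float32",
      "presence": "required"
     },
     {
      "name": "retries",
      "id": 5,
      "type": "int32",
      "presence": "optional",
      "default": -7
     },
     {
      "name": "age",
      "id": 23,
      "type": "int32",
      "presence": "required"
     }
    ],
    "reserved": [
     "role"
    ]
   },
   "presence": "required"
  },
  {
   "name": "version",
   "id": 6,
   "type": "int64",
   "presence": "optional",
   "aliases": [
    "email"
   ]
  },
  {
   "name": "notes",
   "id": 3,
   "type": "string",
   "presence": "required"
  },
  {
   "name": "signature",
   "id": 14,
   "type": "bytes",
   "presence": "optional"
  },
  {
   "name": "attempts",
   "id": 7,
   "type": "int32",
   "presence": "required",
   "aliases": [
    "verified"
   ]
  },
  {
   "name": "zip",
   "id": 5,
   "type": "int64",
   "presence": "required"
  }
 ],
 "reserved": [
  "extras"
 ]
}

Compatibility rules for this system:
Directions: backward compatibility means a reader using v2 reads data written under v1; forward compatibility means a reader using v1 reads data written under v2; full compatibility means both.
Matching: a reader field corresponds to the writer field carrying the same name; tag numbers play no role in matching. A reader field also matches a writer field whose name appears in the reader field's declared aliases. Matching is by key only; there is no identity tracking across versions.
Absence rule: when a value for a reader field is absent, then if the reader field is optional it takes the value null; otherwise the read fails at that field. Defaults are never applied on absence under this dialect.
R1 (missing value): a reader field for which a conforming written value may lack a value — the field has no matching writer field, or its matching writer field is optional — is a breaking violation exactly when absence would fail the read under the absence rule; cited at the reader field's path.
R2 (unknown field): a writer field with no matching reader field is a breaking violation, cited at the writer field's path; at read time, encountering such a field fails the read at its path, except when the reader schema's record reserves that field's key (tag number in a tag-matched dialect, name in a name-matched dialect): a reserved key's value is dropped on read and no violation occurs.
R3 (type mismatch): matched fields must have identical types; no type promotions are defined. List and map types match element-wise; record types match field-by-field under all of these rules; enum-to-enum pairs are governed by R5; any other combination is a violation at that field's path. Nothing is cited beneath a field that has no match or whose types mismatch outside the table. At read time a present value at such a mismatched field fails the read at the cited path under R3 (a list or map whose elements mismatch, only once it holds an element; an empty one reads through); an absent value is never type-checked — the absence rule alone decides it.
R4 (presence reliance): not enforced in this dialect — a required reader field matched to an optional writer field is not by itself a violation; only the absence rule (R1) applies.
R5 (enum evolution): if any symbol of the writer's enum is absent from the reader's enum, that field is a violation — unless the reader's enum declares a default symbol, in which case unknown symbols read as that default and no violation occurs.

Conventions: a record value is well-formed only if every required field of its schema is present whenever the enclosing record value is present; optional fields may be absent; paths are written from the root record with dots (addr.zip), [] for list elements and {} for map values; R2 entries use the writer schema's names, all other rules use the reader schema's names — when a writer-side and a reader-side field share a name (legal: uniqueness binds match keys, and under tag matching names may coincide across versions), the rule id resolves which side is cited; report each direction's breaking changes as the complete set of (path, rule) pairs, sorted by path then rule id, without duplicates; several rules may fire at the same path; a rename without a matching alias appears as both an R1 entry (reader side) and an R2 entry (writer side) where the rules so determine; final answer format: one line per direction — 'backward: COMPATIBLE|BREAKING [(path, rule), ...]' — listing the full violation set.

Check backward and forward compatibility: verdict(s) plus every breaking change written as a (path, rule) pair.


backward: BREAKING [(addr.age, R1), (zip, R1)]; forward: BREAKING [(addr.age, R2)]

the writer's type comes first in each Event pair
backward for Event (reader v2, writer v1):
  channel: Color -> Color, writer required; from channel
  addr: Address -> Address, writer required; from addr
  version: int64 -> int64, writer optional; from version
  notes: string -> string, writer required; from notes
  signature: bytes -> bytes, writer optional; from signature
  attempts: int32 -> int32, writer required; from attempts
  zip: int64 -> int64, writer optional; from zip
  addr.price: float32 -> float32, writer required; from addr.price
  addr.retries: int32 -> int32, writer optional; from addr.retries
  addr.age: no writer-side match
  rule R1 violated at addr.age
  rule R1 violated at zip
  backward on Event therefore BREAKING (2)
forward for Event (reader v1, writer v2):
  channel: Color -> Color, writer required; from channel
  addr: Address -> Address, writer required; from addr
  version: int64 -> int64, writer optional; from version
  notes: string -> string, writer required; from notes
  signature: bytes -> bytes, writer optional; from signature
  attempts: int32 -> int32, writer required; from attempts
  zip: int64 -> int64, writer required; from zip
  addr.price: float32 -> float32, writer required; from addr.price
  addr.retries: int32 -> int32, writer optional; from addr.retries
  writer field addr.age has no reader counterpart
  rule R2 violated at addr.age
  forward on Event therefore BREAKING (1)


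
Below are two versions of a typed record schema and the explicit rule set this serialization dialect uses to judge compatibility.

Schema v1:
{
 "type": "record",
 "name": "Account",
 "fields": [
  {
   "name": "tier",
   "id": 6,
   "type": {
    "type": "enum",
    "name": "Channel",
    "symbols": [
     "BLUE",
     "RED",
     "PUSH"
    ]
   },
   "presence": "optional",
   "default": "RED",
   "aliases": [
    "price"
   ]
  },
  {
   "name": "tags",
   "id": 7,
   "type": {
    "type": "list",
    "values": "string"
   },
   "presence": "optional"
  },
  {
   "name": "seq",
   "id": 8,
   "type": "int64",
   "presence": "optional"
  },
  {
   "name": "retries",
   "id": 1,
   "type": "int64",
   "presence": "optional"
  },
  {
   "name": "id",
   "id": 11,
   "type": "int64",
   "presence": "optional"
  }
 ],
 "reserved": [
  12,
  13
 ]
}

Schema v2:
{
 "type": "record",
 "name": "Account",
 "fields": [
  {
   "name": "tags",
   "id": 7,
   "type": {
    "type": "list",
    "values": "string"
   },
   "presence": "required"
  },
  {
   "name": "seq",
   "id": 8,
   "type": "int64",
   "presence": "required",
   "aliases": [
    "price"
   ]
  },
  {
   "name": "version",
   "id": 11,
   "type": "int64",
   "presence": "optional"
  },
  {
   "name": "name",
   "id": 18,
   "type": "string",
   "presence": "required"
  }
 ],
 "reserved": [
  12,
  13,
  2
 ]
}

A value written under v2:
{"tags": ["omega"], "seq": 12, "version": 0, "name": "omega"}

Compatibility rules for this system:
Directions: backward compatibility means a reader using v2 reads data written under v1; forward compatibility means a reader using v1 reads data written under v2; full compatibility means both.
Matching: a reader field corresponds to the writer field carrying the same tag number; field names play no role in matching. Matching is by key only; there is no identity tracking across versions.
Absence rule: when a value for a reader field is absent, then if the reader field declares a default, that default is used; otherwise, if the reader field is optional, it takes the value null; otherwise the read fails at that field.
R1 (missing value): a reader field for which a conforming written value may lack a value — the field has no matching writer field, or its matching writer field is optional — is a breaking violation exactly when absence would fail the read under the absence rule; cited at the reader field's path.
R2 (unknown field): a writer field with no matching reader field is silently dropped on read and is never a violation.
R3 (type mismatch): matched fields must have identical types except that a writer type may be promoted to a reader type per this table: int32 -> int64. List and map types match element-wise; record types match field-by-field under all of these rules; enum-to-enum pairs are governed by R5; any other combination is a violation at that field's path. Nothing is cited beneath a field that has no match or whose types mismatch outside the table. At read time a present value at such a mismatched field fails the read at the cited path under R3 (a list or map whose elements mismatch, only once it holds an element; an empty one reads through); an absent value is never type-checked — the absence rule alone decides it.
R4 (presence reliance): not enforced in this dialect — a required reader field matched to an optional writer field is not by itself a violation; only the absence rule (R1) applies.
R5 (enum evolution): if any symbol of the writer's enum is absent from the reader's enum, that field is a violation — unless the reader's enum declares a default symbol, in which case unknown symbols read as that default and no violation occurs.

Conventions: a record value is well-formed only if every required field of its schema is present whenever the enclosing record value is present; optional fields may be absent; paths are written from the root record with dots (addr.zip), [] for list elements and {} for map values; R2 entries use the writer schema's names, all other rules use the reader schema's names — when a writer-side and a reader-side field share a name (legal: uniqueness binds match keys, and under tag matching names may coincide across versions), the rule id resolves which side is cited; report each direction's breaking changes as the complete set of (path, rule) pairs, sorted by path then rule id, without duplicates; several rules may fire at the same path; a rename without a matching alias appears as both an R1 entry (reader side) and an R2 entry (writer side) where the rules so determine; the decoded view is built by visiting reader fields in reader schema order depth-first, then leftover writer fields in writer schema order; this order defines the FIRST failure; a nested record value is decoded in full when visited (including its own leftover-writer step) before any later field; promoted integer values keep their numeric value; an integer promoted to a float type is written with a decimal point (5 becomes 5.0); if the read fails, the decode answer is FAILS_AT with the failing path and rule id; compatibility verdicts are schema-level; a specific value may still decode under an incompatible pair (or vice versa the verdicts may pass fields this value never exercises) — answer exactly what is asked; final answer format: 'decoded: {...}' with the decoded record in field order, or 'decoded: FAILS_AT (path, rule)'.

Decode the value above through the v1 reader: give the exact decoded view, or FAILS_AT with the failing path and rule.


decoded: {"tier": "RED", "tags": ["omega"], "seq": 12, "retries": null, "id": 0}

the writer's type comes first in each Account pair
migrating the Account value to v1:
  tier := "RED" (absent -> default)
  tags := ["omega"]
  seq := 12
  retries := null (absent, optional -> null)
  id := 0 (from writer version)
  writer name: unknown -> dropped
  => decoded: {"tier": "RED", "tags": ["omega"], "seq": 12, "retries": null, "id": 0}
remaining Account differences; none change what is asked:
  removed field tier from record Account -> no rule fires on it and the decoded Account view is identical with or without it
  renamed field id to version in record Account -> no rule fires on it and the decoded Account view is identical with or without it
  field seq in record Account: optional changed to required -> matters for Account compatibility verdicts, not for this value's decode
  removed field retries from record Account -> no rule fires on it and the decoded Account view is identical with or without it
  field tags in record Account: optional changed to required -> matters for Account compatibility verdicts, not for this value's decode
  added field name to record Account: required string, tag 18 (in v2 it sits last) -> matters for Account compatibility verdicts, not for this value's decode
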